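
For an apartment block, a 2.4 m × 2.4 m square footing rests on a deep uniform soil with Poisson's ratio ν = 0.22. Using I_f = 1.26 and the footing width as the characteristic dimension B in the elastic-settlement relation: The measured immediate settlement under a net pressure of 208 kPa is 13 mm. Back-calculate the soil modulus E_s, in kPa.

S_e = q·B·(1−ν²)/E_s · I_f  ⇒  E_s = q·B·(1−ν²)·I_f / S_e.
E_s = 208 × 2.4 × 0.9516 × 1.26 / 0.013 = 46040 kPa

E_s ≈ 46000 kPa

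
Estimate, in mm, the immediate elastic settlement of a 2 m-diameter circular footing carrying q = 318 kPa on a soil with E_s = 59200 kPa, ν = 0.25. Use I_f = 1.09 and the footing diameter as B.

S_e ≈ 11 mm

Immediate (elastic) settlement: S_e = q·B·(1−ν²)/E_s · I_f.
S_e = 318 × 2 × (1 − 0.25²) / 59200 × 1.09
    = 318 × 2 × 0.9375 / 59200 × 1.09
    = 0.01098 m = 10.98 mm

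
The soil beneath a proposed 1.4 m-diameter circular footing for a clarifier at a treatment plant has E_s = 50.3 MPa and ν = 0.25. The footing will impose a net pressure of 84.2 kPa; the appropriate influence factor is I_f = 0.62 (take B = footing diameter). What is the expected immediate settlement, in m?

Immediate (elastic) settlement: S_e = q·B·(1−ν²)/E_s · I_f.
E_s = 50.3 MPa = 50300 kPa.
S_e = 84.2 × 1.4 × (1 − 0.25²) / 50300 × 0.62
    = 84.2 × 1.4 × 0.9375 / 50300 × 0.62
    = 0.001362 m

S_e ≈ 0.00136 m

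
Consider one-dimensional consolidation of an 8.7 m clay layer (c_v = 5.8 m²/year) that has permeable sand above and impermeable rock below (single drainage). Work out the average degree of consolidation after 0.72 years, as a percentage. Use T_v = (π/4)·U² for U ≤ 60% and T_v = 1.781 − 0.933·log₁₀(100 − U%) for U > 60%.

U ≈ 26.5 %

Drainage path length: H_d = H = 8.7 m (single drainage).
T_v = c_v·t/H_d² = 5.8×0.72/8.7² = 0.055172.
T_v = 0.055172 corresponds to the U ≤ 60% branch:
U = √(4T_v/π) = 0.265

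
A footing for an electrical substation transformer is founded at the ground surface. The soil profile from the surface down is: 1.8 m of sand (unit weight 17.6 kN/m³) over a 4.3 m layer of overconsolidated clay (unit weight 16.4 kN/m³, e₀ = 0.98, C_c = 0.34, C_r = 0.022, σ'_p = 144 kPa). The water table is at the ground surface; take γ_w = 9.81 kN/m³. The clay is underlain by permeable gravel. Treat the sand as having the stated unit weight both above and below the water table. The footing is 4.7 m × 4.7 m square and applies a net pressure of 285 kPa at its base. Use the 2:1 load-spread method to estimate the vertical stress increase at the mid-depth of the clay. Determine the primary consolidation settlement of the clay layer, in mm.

Mid-depth of clay below the ground surface: z = 1.8 + 4.3/2 = 3.95 m.
Total vertical stress at mid-clay: σ_v = 17.6×1.8 + 16.4×2.15 = 66.94 kPa.
Pore pressure: u = 9.81×(3.95 − 0) = 38.75 kPa.
Initial effective stress: σ'_0 = σ_v − u = 66.94 − 38.75 = 28.19 kPa.
Stress increase at mid-clay by the 2:1 spreading method:
Δσ = qBL/((B+z)(L+z)) = 285×4.7×4.7/((4.7+3.95)(4.7+3.95)) = 84.141 kPa
Final effective stress: σ'_f = 28.19 + 84.141 = 112.33 kPa.
σ'_f = 112.33 ≤ σ'_p = 144 kPa, so the clay remains overconsolidated and only the recompression index applies:
S_c = C_r·H/(1+e₀)·log₁₀(σ'_f/σ'_0) = 0.022×4.3/1.98×log₁₀(112.33/28.19)
    = 0.047777 × 0.6004 = 0.02869 m

S_c ≈ 28.7 mm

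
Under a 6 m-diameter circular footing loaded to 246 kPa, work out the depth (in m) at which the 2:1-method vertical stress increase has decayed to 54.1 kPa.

2:1 spreading — at depth z the loaded area has grown by z in each plan dimension:
qD²/(D+z)² = Δσ_z ⇒ z = D(√(q/Δσ_z) − 1) = 6×(√(246/54.1) − 1) = 6.794 m

z ≈ 6.79 m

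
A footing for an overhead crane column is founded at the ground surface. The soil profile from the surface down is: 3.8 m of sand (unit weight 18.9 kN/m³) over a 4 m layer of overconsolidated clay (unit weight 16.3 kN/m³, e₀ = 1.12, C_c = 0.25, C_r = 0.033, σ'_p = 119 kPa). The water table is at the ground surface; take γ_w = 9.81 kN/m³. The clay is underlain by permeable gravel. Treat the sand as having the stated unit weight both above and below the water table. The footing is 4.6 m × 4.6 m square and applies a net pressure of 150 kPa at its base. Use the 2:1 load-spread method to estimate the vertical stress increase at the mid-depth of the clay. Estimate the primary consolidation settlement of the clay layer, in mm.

S_c ≈ 13 mm

Mid-depth of clay below the ground surface: z = 3.8 + 4/2 = 5.8 m.
Total vertical stress at mid-clay: σ_v = 18.9×3.8 + 16.3×2 = 104.42 kPa.
Pore pressure: u = 9.81×(5.8 − 0) = 56.898 kPa.
Initial effective stress: σ'_0 = σ_v − u = 104.42 − 56.898 = 47.522 kPa.
Stress increase at mid-clay by the 2:1 spreading method:
Δσ = qBL/((B+z)(L+z)) = 150×4.6×4.6/((4.6+5.8)(4.6+5.8)) = 29.345 kPa
Final effective stress: σ'_f = 47.522 + 29.345 = 76.867 kPa.
σ'_f = 76.867 ≤ σ'_p = 119 kPa, so the clay remains overconsolidated and only the recompression index applies:
S_c = C_r·H/(1+e₀)·log₁₀(σ'_f/σ'_0) = 0.033×4/2.12×log₁₀(76.867/47.522)
    = 0.062264 × 0.20885 = 0.013 m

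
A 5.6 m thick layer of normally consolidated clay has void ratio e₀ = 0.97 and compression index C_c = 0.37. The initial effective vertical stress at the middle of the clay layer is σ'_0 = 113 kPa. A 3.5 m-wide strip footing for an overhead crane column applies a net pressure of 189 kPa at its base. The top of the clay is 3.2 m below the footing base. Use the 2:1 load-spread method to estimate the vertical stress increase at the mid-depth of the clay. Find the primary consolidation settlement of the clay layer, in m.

S_c ≈ 0.219 m

Mid-depth of clay below the footing base: z = 3.2 + 5.6/2 = 6 m.
Stress increase at mid-clay by the 2:1 spreading method:
Δσ = qB/(B+z) = 189×3.5/(3.5+6) = 69.632 kPa
Final effective stress: σ'_f = σ'_0 + Δσ = 113 + 69.632 = 182.63 kPa.
Normally consolidated clay, so the full stress increment lies on the virgin compression line:
S_c = C_c·H/(1+e₀)·log₁₀(σ'_f/σ'_0) = 0.37×5.6/(1+0.97)×log₁₀(182.63/113)
    = 1.0518 × 0.20849 = 0.2193 m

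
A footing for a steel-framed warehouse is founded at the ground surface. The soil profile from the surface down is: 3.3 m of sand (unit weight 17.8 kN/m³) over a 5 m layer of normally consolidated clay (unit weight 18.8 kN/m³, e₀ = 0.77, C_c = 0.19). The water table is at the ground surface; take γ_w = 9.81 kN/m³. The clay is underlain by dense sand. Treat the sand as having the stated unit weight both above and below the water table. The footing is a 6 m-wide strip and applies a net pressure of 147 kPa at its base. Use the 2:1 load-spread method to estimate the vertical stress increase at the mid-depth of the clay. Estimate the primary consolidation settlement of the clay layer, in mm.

S_c ≈ 216 mm

Mid-depth of clay below the ground surface: z = 3.3 + 5/2 = 5.8 m.
Total vertical stress at mid-clay: σ_v = 17.8×3.3 + 18.8×2.5 = 105.74 kPa.
Pore pressure: u = 9.81×(5.8 − 0) = 56.898 kPa.
Initial effective stress: σ'_0 = σ_v − u = 105.74 − 56.898 = 48.842 kPa.
Stress increase at mid-clay by the 2:1 spreading method:
Δσ = qB/(B+z) = 147×6/(6+5.8) = 74.746 kPa
Final effective stress: σ'_f = σ'_0 + Δσ = 48.842 + 74.746 = 123.59 kPa.
Normally consolidated clay, so the full stress increment lies on the virgin compression line:
S_c = C_c·H/(1+e₀)·log₁₀(σ'_f/σ'_0) = 0.19×5/(1+0.77)×log₁₀(123.59/48.842)
    = 0.53672 × 0.40319 = 0.2164 m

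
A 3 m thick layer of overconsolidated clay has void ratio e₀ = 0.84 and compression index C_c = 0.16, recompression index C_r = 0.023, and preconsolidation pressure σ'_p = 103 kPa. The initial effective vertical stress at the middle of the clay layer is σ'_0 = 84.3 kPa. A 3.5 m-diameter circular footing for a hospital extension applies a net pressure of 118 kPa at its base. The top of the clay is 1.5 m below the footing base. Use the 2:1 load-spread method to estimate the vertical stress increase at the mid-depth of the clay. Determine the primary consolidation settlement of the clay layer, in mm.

S_c ≈ 19.2 mm

Mid-depth of clay below the footing base: z = 1.5 + 3/2 = 3 m.
Stress increase at mid-clay by the 2:1 spreading method:
Δσ ≈ qD²/(D+z)² = 118×3.5²/(3.5+3)² = 34.213 kPa
Final effective stress: σ'_f = 84.3 + 34.213 = 118.51 kPa.
σ'_f = 118.51 > σ'_p = 103 kPa, so the stress path crosses the preconsolidation pressure — recompression up to σ'_p, then virgin compression beyond:
S_c = H/(1+e₀)·[C_r·log₁₀(σ'_p/σ'_0) + C_c·log₁₀(σ'_f/σ'_p)]
    = 3/1.84 × [0.023×log₁₀(103/84.3) + 0.16×log₁₀(118.51/103)]
    = 1.6304 × [0.0020012 + 0.0097468] = 0.01915 m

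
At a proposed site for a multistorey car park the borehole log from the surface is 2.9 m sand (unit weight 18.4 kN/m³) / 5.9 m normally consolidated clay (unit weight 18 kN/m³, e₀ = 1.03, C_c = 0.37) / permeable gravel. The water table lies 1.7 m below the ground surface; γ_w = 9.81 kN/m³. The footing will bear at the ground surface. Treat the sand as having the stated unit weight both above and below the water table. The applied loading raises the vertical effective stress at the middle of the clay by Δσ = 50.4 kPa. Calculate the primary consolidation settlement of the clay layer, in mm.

Mid-depth of clay below the ground surface: z = 2.9 + 5.9/2 = 5.85 m.
Total vertical stress at mid-clay: σ_v = 18.4×2.9 + 18×2.95 = 106.46 kPa.
Pore pressure: u = 9.81×(5.85 − 1.7) = 40.712 kPa.
Initial effective stress: σ'_0 = σ_v − u = 106.46 − 40.712 = 65.748 kPa.
Final effective stress: σ'_f = σ'_0 + Δσ = 65.748 + 50.4 = 116.15 kPa.
Normally consolidated clay, so the full stress increment lies on the virgin compression line:
S_c = C_c·H/(1+e₀)·log₁₀(σ'_f/σ'_0) = 0.37×5.9/(1+1.03)×log₁₀(116.15/65.748)
    = 1.0754 × 0.24714 = 0.2658 m

S_c ≈ 266 mm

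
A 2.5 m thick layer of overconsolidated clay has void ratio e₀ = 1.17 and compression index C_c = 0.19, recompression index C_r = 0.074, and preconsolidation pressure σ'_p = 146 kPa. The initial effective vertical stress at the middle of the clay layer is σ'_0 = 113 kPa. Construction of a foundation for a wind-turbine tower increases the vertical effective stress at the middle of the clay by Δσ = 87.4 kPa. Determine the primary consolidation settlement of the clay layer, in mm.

S_c ≈ 39.6 mm

Final effective stress: σ'_f = 113 + 87.4 = 200.4 kPa.
σ'_f = 200.4 > σ'_p = 146 kPa, so the stress path crosses the preconsolidation pressure — recompression up to σ'_p, then virgin compression beyond:
S_c = H/(1+e₀)·[C_r·log₁₀(σ'_p/σ'_0) + C_c·log₁₀(σ'_f/σ'_p)]
    = 2.5/2.17 × [0.074×log₁₀(146/113) + 0.19×log₁₀(200.4/146)]
    = 1.1521 × [0.0082343 + 0.026134] = 0.0396 m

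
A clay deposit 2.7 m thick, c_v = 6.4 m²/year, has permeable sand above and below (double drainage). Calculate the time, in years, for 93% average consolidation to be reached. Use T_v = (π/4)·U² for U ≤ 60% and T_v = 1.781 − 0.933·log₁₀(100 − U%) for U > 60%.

t ≈ 0.283 years

Drainage path length: H_d = H/2 = 1.35 m (double drainage).
U > 60%: T_v = 1.781 − 0.933·log₁₀(100 − 93) = 0.99252.
t = T_v·H_d²/c_v = 0.99252×1.35²/6.4 = 0.2826 years.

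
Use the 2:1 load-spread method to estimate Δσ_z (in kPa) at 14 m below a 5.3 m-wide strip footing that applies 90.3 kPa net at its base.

Δσ_z ≈ 24.8 kPa

By the 2:1 method the load spreads at 1 horizontal : 2 vertical, so at depth z the loaded area has grown by z in each plan dimension:
Δσ = qB/(B+z) = 90.3×5.3/(5.3+14) = 24.797 kPa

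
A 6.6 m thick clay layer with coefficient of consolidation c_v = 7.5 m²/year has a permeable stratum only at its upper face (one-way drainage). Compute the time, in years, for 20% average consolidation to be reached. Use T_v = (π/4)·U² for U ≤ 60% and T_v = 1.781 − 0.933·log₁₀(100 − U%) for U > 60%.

Drainage path length: H_d = H = 6.6 m (single drainage).
U ≤ 60%: T_v = (π/4)·U² = (π/4)×0.2² = 0.031416.
t = T_v·H_d²/c_v = 0.031416×6.6²/7.5 = 0.1825 years.

t ≈ 0.182 years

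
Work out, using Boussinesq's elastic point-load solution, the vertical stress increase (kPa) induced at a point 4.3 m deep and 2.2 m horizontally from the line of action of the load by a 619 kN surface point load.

Δσ_z ≈ 8.94 kPa

Boussinesq vertical stress below a point load on an elastic half-space:
Δσ_z = 3P/(2πz²) · [1 + (r/z)²]^(−5/2)
r/z = 2.2/4.3 = 0.51163; [1+(r/z)²]^(−5/2) = 0.55918.
Δσ_z = 3×619/(2π×4.3²) × 0.55918 = 15.984 × 0.55918 = 8.938 kPa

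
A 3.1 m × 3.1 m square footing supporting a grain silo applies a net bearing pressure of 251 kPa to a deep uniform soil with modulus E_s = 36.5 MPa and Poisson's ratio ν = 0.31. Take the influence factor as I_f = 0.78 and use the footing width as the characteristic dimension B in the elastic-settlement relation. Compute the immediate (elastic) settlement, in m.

Immediate (elastic) settlement: S_e = q·B·(1−ν²)/E_s · I_f.
E_s = 36.5 MPa = 36500 kPa.
S_e = 251 × 3.1 × (1 − 0.31²) / 36500 × 0.78
    = 251 × 3.1 × 0.9039 / 36500 × 0.78
    = 0.01503 m

S_e ≈ 0.015 m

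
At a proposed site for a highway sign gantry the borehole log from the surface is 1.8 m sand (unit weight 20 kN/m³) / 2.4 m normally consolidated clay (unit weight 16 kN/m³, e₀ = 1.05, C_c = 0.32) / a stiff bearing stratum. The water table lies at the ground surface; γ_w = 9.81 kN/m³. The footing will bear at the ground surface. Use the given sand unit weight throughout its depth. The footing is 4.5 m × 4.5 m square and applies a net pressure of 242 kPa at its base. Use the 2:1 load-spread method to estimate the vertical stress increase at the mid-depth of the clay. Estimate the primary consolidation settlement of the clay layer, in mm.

Mid-depth of clay below the ground surface: z = 1.8 + 2.4/2 = 3 m.
Total vertical stress at mid-clay: σ_v = 20×1.8 + 16×1.2 = 55.2 kPa.
Pore pressure: u = 9.81×(3 − 0) = 29.43 kPa.
Initial effective stress: σ'_0 = σ_v − u = 55.2 − 29.43 = 25.77 kPa.
Stress increase at mid-clay by the 2:1 spreading method:
Δσ = qBL/((B+z)(L+z)) = 242×4.5×4.5/((4.5+3)(4.5+3)) = 87.12 kPa
Final effective stress: σ'_f = σ'_0 + Δσ = 25.77 + 87.12 = 112.89 kPa.
Normally consolidated clay, so the full stress increment lies on the virgin compression line:
S_c = C_c·H/(1+e₀)·log₁₀(σ'_f/σ'_0) = 0.32×2.4/(1+1.05)×log₁₀(112.89/25.77)
    = 0.37463 × 0.64154 = 0.2403 m

S_c ≈ 240 mm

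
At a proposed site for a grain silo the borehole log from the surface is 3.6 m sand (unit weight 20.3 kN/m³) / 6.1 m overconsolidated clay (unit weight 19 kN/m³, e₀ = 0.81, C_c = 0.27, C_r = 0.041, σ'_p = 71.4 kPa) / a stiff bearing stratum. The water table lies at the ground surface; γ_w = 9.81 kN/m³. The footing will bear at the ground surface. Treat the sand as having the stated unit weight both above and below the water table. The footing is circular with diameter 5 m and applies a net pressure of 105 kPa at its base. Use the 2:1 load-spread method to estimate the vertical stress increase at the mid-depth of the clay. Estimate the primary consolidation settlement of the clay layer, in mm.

S_c ≈ 74.4 mm

Mid-depth of clay below the ground surface: z = 3.6 + 6.1/2 = 6.65 m.
Total vertical stress at mid-clay: σ_v = 20.3×3.6 + 19×3.05 = 131.03 kPa.
Pore pressure: u = 9.81×(6.65 − 0) = 65.237 kPa.
Initial effective stress: σ'_0 = σ_v − u = 131.03 − 65.237 = 65.793 kPa.
Stress increase at mid-clay by the 2:1 spreading method:
Δσ ≈ qD²/(D+z)² = 105×5²/(5+6.65)² = 19.341 kPa
Final effective stress: σ'_f = 65.793 + 19.341 = 85.134 kPa.
σ'_f = 85.134 > σ'_p = 71.4 kPa, so the stress path crosses the preconsolidation pressure — recompression up to σ'_p, then virgin compression beyond:
S_c = H/(1+e₀)·[C_r·log₁₀(σ'_p/σ'_0) + C_c·log₁₀(σ'_f/σ'_p)]
    = 6.1/1.81 × [0.041×log₁₀(71.4/65.793) + 0.27×log₁₀(85.134/71.4)]
    = 3.3702 × [0.0014563 + 0.020629] = 0.07443 m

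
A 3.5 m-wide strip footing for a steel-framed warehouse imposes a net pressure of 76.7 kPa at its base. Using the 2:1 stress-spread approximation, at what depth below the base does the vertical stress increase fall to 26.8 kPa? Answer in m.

2:1 spreading — at depth z the loaded area has grown by z in each plan dimension:
qB/(B+z) = Δσ_z ⇒ z = qB/Δσ_z − B = 76.7×3.5/26.8 − 3.5 = 6.517 m

z ≈ 6.52 m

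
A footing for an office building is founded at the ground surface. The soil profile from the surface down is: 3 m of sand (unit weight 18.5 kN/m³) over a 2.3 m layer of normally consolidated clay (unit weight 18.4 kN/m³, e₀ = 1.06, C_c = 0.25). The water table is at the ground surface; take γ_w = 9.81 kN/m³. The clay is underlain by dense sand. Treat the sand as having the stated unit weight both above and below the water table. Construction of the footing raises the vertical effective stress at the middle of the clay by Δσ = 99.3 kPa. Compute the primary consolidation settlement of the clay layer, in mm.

S_c ≈ 161 mm

Mid-depth of clay below the ground surface: z = 3 + 2.3/2 = 4.15 m.
Total vertical stress at mid-clay: σ_v = 18.5×3 + 18.4×1.15 = 76.66 kPa.
Pore pressure: u = 9.81×(4.15 − 0) = 40.712 kPa.
Initial effective stress: σ'_0 = σ_v − u = 76.66 − 40.712 = 35.948 kPa.
Final effective stress: σ'_f = σ'_0 + Δσ = 35.948 + 99.3 = 135.25 kPa.
Normally consolidated clay, so the full stress increment lies on the virgin compression line:
S_c = C_c·H/(1+e₀)·log₁₀(σ'_f/σ'_0) = 0.25×2.3/(1+1.06)×log₁₀(135.25/35.948)
    = 0.27913 × 0.57546 = 0.1606 m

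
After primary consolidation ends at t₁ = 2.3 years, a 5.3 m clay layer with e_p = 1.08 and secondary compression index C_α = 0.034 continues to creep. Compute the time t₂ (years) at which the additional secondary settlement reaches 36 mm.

S_s = C_α·H/(1+e_p)·log₁₀(t₂/t₁) ⇒ log₁₀(t₂/t₁) = S_s·(1+e_p)/(C_α·H).
log₁₀(t₂/t₁) = 0.036 × (1+1.08) / (0.034×5.3) = 0.4155
t₂ = t₁ × 10^0.4155 = 2.3 × 2.603 = 5.988 years

t₂ ≈ 5.99 years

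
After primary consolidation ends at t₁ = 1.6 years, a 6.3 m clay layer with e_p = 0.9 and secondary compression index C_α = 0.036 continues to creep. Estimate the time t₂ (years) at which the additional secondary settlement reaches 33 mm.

t₂ ≈ 3.02 years

S_s = C_α·H/(1+e_p)·log₁₀(t₂/t₁) ⇒ log₁₀(t₂/t₁) = S_s·(1+e_p)/(C_α·H).
log₁₀(t₂/t₁) = 0.033 × (1+0.9) / (0.036×6.3) = 0.2765
t₂ = t₁ × 10^0.2765 = 1.6 × 1.89 = 3.024 years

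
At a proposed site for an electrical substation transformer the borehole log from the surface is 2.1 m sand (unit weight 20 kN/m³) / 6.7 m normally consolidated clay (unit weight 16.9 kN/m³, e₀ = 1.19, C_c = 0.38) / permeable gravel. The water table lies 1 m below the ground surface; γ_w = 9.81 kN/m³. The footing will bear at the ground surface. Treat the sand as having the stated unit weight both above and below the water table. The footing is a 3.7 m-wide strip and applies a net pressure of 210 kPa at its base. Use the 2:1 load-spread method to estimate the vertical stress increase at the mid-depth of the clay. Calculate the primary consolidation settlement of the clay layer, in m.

S_c ≈ 0.472 m

Mid-depth of clay below the ground surface: z = 2.1 + 6.7/2 = 5.45 m.
Total vertical stress at mid-clay: σ_v = 20×2.1 + 16.9×3.35 = 98.615 kPa.
Pore pressure: u = 9.81×(5.45 − 1) = 43.655 kPa.
Initial effective stress: σ'_0 = σ_v − u = 98.615 − 43.655 = 54.96 kPa.
Stress increase at mid-clay by the 2:1 spreading method:
Δσ = qB/(B+z) = 210×3.7/(3.7+5.45) = 84.918 kPa
Final effective stress: σ'_f = σ'_0 + Δσ = 54.96 + 84.918 = 139.88 kPa.
Normally consolidated clay, so the full stress increment lies on the virgin compression line:
S_c = C_c·H/(1+e₀)·log₁₀(σ'_f/σ'_0) = 0.38×6.7/(1+1.19)×log₁₀(139.88/54.96)
    = 1.1626 × 0.40571 = 0.4717 m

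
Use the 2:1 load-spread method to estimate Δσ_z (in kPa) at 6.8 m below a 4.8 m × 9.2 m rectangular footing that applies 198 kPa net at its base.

Δσ_z ≈ 47.1 kPa

By the 2:1 method the load spreads at 1 horizontal : 2 vertical, so at depth z the loaded area has grown by z in each plan dimension:
Δσ = qBL/((B+z)(L+z)) = 198×4.8×9.2/((4.8+6.8)(9.2+6.8)) = 47.11 kPa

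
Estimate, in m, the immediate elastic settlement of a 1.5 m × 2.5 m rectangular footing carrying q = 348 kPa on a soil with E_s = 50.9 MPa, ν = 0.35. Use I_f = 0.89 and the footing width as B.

Immediate (elastic) settlement: S_e = q·B·(1−ν²)/E_s · I_f.
E_s = 50.9 MPa = 50900 kPa.
S_e = 348 × 1.5 × (1 − 0.35²) / 50900 × 0.89
    = 348 × 1.5 × 0.8775 / 50900 × 0.89
    = 0.008009 m

S_e ≈ 0.00801 m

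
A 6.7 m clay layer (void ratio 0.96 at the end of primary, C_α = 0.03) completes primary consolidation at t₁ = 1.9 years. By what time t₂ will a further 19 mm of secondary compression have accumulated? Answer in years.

S_s = C_α·H/(1+e_p)·log₁₀(t₂/t₁) ⇒ log₁₀(t₂/t₁) = S_s·(1+e_p)/(C_α·H).
log₁₀(t₂/t₁) = 0.019 × (1+0.96) / (0.03×6.7) = 0.1853
t₂ = t₁ × 10^0.1853 = 1.9 × 1.532 = 2.911 years

t₂ ≈ 2.91 years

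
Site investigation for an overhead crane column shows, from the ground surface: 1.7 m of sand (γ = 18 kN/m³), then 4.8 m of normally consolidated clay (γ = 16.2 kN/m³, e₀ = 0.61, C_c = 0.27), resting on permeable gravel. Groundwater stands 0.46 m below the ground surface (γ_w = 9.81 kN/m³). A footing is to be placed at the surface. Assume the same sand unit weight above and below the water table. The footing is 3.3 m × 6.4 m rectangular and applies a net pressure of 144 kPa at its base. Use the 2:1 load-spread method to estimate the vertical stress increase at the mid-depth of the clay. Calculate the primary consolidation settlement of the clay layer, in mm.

S_c ≈ 269 mm

Mid-depth of clay below the ground surface: z = 1.7 + 4.8/2 = 4.1 m.
Total vertical stress at mid-clay: σ_v = 18×1.7 + 16.2×2.4 = 69.48 kPa.
Pore pressure: u = 9.81×(4.1 − 0.46) = 35.708 kPa.
Initial effective stress: σ'_0 = σ_v − u = 69.48 − 35.708 = 33.772 kPa.
Stress increase at mid-clay by the 2:1 spreading method:
Δσ = qBL/((B+z)(L+z)) = 144×3.3×6.4/((3.3+4.1)(6.4+4.1)) = 39.141 kPa
Final effective stress: σ'_f = σ'_0 + Δσ = 33.772 + 39.141 = 72.913 kPa.
Normally consolidated clay, so the full stress increment lies on the virgin compression line:
S_c = C_c·H/(1+e₀)·log₁₀(σ'_f/σ'_0) = 0.27×4.8/(1+0.61)×log₁₀(72.913/33.772)
    = 0.80497 × 0.33425 = 0.2691 m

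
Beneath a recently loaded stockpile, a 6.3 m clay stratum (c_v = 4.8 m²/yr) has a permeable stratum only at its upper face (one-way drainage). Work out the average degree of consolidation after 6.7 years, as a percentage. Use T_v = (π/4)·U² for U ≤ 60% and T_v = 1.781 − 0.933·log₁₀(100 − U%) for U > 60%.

Drainage path length: H_d = H = 6.3 m (single drainage).
T_v = c_v·t/H_d² = 4.8×6.7/6.3² = 0.81028.
T_v = 0.81028 corresponds to the U > 60% branch:
U = 1 − 10^((1.781 − T_v)/0.933)/100 = 0.8902

U ≈ 89 %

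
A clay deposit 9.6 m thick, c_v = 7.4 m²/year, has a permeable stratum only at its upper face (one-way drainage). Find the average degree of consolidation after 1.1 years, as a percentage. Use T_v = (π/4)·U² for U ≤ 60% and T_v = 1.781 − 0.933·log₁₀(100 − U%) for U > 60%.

U ≈ 33.5 %

Drainage path length: H_d = H = 9.6 m (single drainage).
T_v = c_v·t/H_d² = 7.4×1.1/9.6² = 0.088325.
T_v = 0.088325 corresponds to the U ≤ 60% branch:
U = √(4T_v/π) = 0.3353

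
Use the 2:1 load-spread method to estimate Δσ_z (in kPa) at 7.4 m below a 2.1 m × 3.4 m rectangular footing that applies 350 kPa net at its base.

Δσ_z ≈ 24.4 kPa

By the 2:1 method the load spreads at 1 horizontal : 2 vertical, so at depth z the loaded area has grown by z in each plan dimension:
Δσ = qBL/((B+z)(L+z)) = 350×2.1×3.4/((2.1+7.4)(3.4+7.4)) = 24.357 kPa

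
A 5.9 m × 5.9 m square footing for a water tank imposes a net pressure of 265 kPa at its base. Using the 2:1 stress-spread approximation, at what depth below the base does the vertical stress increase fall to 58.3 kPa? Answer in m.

2:1 spreading — at depth z the loaded area has grown by z in each plan dimension:
qB²/(B+z)² = Δσ_z ⇒ z = B(√(q/Δσ_z) − 1) = 5.9×(√(265/58.3) − 1) = 6.679 m

z ≈ 6.68 m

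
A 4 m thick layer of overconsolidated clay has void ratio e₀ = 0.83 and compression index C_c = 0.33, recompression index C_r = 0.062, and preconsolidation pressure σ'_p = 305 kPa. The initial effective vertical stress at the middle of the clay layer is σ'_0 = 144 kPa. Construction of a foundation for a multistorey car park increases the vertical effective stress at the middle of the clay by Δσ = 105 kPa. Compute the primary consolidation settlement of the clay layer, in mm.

S_c ≈ 32.2 mm

Final effective stress: σ'_f = 144 + 105 = 249 kPa.
σ'_f = 249 ≤ σ'_p = 305 kPa, so the clay remains overconsolidated and only the recompression index applies:
S_c = C_r·H/(1+e₀)·log₁₀(σ'_f/σ'_0) = 0.062×4/1.83×log₁₀(249/144)
    = 0.13552 × 0.23784 = 0.03223 m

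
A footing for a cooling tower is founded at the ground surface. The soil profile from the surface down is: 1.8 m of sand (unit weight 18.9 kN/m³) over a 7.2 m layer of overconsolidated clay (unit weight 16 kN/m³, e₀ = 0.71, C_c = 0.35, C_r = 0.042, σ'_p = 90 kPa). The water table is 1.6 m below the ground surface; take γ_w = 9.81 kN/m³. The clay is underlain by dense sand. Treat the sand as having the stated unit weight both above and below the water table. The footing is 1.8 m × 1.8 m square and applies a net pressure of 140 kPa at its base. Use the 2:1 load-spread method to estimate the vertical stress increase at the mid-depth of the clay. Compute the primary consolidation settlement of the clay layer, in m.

S_c ≈ 0.0115 m

Mid-depth of clay below the ground surface: z = 1.8 + 7.2/2 = 5.4 m.
Total vertical stress at mid-clay: σ_v = 18.9×1.8 + 16×3.6 = 91.62 kPa.
Pore pressure: u = 9.81×(5.4 − 1.6) = 37.278 kPa.
Initial effective stress: σ'_0 = σ_v − u = 91.62 − 37.278 = 54.342 kPa.
Stress increase at mid-clay by the 2:1 spreading method:
Δσ = qBL/((B+z)(L+z)) = 140×1.8×1.8/((1.8+5.4)(1.8+5.4)) = 8.75 kPa
Final effective stress: σ'_f = 54.342 + 8.75 = 63.092 kPa.
σ'_f = 63.092 ≤ σ'_p = 90 kPa, so the clay remains overconsolidated and only the recompression index applies:
S_c = C_r·H/(1+e₀)·log₁₀(σ'_f/σ'_0) = 0.042×7.2/1.71×log₁₀(63.092/54.342)
    = 0.17684 × 0.064839 = 0.01147 m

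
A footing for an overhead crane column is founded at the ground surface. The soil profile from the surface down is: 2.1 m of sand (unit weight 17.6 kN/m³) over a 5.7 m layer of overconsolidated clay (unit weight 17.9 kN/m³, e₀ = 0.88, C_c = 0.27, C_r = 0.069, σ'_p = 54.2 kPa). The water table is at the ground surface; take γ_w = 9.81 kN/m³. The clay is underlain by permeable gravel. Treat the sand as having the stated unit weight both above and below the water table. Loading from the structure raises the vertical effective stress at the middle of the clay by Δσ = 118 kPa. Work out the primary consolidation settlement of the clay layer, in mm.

Mid-depth of clay below the ground surface: z = 2.1 + 5.7/2 = 4.95 m.
Total vertical stress at mid-clay: σ_v = 17.6×2.1 + 17.9×2.85 = 87.975 kPa.
Pore pressure: u = 9.81×(4.95 − 0) = 48.56 kPa.
Initial effective stress: σ'_0 = σ_v − u = 87.975 − 48.56 = 39.415 kPa.
Final effective stress: σ'_f = 39.415 + 118 = 157.41 kPa.
σ'_f = 157.41 > σ'_p = 54.2 kPa, so the stress path crosses the preconsolidation pressure — recompression up to σ'_p, then virgin compression beyond:
S_c = H/(1+e₀)·[C_r·log₁₀(σ'_p/σ'_0) + C_c·log₁₀(σ'_f/σ'_p)]
    = 5.7/1.88 × [0.069×log₁₀(54.2/39.415) + 0.27×log₁₀(157.41/54.2)]
    = 3.0319 × [0.0095453 + 0.12502] = 0.408 m

S_c ≈ 408 mm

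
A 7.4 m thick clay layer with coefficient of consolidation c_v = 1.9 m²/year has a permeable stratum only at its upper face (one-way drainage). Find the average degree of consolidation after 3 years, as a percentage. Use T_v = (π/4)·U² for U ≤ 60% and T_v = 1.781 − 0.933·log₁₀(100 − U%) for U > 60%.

Drainage path length: H_d = H = 7.4 m (single drainage).
T_v = c_v·t/H_d² = 1.9×3/7.4² = 0.10409.
T_v = 0.10409 corresponds to the U ≤ 60% branch:
U = √(4T_v/π) = 0.364

U ≈ 36.4 %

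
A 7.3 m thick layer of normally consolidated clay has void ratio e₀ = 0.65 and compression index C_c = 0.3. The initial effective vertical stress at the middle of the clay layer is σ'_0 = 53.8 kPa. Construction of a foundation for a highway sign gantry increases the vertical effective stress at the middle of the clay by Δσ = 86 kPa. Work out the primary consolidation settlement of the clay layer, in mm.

Final effective stress: σ'_f = σ'_0 + Δσ = 53.8 + 86 = 139.8 kPa.
Normally consolidated clay, so the full stress increment lies on the virgin compression line:
S_c = C_c·H/(1+e₀)·log₁₀(σ'_f/σ'_0) = 0.3×7.3/(1+0.65)×log₁₀(139.8/53.8)
    = 1.3273 × 0.41472 = 0.5505 m

S_c ≈ 550 mm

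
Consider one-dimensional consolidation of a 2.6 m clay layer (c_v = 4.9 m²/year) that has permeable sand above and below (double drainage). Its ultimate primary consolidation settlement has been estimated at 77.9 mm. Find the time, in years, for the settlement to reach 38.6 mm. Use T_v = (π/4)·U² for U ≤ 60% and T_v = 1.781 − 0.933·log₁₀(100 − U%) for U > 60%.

Drainage path length: H_d = H/2 = 1.3 m (double drainage).
U = S(t)/S_ult = 38.6/77.9 = 0.4955.
U ≤ 60%: T_v = (π/4)·U² = (π/4)×0.49551² = 0.19284.
t = T_v·H_d²/c_v = 0.19284×1.3²/4.9 = 0.06651 years.

t ≈ 0.0665 years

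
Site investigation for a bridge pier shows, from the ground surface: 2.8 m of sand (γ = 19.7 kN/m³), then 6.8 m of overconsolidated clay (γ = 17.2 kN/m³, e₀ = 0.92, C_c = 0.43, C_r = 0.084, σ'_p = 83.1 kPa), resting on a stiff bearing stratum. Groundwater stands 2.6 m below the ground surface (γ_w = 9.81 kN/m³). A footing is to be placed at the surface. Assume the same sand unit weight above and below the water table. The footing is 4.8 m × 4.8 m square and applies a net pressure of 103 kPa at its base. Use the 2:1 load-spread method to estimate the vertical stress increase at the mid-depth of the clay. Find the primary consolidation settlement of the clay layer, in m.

S_c ≈ 0.116 m

Mid-depth of clay below the ground surface: z = 2.8 + 6.8/2 = 6.2 m.
Total vertical stress at mid-clay: σ_v = 19.7×2.8 + 17.2×3.4 = 113.64 kPa.
Pore pressure: u = 9.81×(6.2 − 2.6) = 35.316 kPa.
Initial effective stress: σ'_0 = σ_v − u = 113.64 − 35.316 = 78.324 kPa.
Stress increase at mid-clay by the 2:1 spreading method:
Δσ = qBL/((B+z)(L+z)) = 103×4.8×4.8/((4.8+6.2)(4.8+6.2)) = 19.613 kPa
Final effective stress: σ'_f = 78.324 + 19.613 = 97.937 kPa.
σ'_f = 97.937 > σ'_p = 83.1 kPa, so the stress path crosses the preconsolidation pressure — recompression up to σ'_p, then virgin compression beyond:
S_c = H/(1+e₀)·[C_r·log₁₀(σ'_p/σ'_0) + C_c·log₁₀(σ'_f/σ'_p)]
    = 6.8/1.92 × [0.084×log₁₀(83.1/78.324) + 0.43×log₁₀(97.937/83.1)]
    = 3.5417 × [0.0021593 + 0.030679] = 0.1163 m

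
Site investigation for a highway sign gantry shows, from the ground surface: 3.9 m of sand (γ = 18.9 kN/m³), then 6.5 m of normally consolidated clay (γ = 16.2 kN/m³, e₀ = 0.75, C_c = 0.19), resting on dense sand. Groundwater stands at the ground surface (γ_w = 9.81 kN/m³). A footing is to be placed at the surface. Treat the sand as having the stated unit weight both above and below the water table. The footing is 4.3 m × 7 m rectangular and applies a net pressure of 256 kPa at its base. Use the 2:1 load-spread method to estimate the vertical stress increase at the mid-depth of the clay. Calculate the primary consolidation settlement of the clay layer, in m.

Mid-depth of clay below the ground surface: z = 3.9 + 6.5/2 = 7.15 m.
Total vertical stress at mid-clay: σ_v = 18.9×3.9 + 16.2×3.25 = 126.36 kPa.
Pore pressure: u = 9.81×(7.15 − 0) = 70.142 kPa.
Initial effective stress: σ'_0 = σ_v − u = 126.36 − 70.142 = 56.218 kPa.
Stress increase at mid-clay by the 2:1 spreading method:
Δσ = qBL/((B+z)(L+z)) = 256×4.3×7/((4.3+7.15)(7+7.15)) = 47.56 kPa
Final effective stress: σ'_f = σ'_0 + Δσ = 56.218 + 47.56 = 103.78 kPa.
Normally consolidated clay, so the full stress increment lies on the virgin compression line:
S_c = C_c·H/(1+e₀)·log₁₀(σ'_f/σ'_0) = 0.19×6.5/(1+0.75)×log₁₀(103.78/56.218)
    = 0.70571 × 0.26624 = 0.1879 m

S_c ≈ 0.188 m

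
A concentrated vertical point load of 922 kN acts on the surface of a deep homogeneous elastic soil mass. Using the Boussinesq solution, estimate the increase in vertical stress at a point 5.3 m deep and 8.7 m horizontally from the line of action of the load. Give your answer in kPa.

Δσ_z ≈ 0.597 kPa

Boussinesq vertical stress below a point load on an elastic half-space:
Δσ_z = 3P/(2πz²) · [1 + (r/z)²]^(−5/2)
r/z = 8.7/5.3 = 1.6415; [1+(r/z)²]^(−5/2) = 0.038115.
Δσ_z = 3×922/(2π×5.3²) × 0.038115 = 15.672 × 0.038115 = 0.5973 kPa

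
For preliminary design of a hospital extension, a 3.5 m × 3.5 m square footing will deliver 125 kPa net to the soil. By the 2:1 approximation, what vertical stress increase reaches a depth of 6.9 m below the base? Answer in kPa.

Δσ_z ≈ 14.2 kPa

By the 2:1 method the load spreads at 1 horizontal : 2 vertical, so at depth z the loaded area has grown by z in each plan dimension:
Δσ = qBL/((B+z)(L+z)) = 125×3.5×3.5/((3.5+6.9)(3.5+6.9)) = 14.157 kPa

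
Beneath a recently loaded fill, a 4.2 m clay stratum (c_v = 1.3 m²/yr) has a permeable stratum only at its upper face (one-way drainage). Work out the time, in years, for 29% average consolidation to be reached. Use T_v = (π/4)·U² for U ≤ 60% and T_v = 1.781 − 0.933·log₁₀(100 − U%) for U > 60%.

Drainage path length: H_d = H = 4.2 m (single drainage).
U ≤ 60%: T_v = (π/4)·U² = (π/4)×0.29² = 0.066052.
t = T_v·H_d²/c_v = 0.066052×4.2²/1.3 = 0.8963 years.

t ≈ 0.896 years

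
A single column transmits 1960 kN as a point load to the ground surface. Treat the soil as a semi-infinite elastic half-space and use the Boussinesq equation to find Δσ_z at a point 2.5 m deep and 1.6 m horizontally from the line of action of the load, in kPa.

Δσ_z ≈ 63.5 kPa

Boussinesq vertical stress below a point load on an elastic half-space:
Δσ_z = 3P/(2πz²) · [1 + (r/z)²]^(−5/2)
r/z = 1.6/2.5 = 0.64; [1+(r/z)²]^(−5/2) = 0.4239.
Δσ_z = 3×1960/(2π×2.5²) × 0.4239 = 149.73 × 0.4239 = 63.47 kPa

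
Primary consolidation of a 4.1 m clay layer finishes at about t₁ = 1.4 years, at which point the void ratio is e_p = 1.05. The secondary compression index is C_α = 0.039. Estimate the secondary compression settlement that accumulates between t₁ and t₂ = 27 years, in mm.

Secondary compression: S_s = C_α·H/(1+e_p)·log₁₀(t₂/t₁)
S_s = 0.039×4.1/(1+1.05)×log₁₀(27/1.4)
    = 0.078 × 1.285 = 0.1002 m

S_s ≈ 100 mm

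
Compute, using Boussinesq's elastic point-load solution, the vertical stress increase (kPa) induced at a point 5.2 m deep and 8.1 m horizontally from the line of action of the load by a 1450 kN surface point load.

Boussinesq vertical stress below a point load on an elastic half-space:
Δσ_z = 3P/(2πz²) · [1 + (r/z)²]^(−5/2)
r/z = 8.1/5.2 = 1.5577; [1+(r/z)²]^(−5/2) = 0.046015.
Δσ_z = 3×1450/(2π×5.2²) × 0.046015 = 25.604 × 0.046015 = 1.178 kPa

Δσ_z ≈ 1.18 kPa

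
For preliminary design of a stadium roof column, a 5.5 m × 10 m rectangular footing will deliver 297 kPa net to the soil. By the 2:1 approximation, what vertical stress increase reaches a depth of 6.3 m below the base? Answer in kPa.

By the 2:1 method the load spreads at 1 horizontal : 2 vertical, so at depth z the loaded area has grown by z in each plan dimension:
Δσ = qBL/((B+z)(L+z)) = 297×5.5×10/((5.5+6.3)(10+6.3)) = 84.928 kPa

Δσ_z ≈ 84.9 kPa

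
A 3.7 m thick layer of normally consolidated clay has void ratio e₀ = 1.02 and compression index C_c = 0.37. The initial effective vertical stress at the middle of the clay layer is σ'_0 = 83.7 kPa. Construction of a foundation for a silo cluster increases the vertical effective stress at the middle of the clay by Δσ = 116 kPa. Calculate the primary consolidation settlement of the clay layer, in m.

Final effective stress: σ'_f = σ'_0 + Δσ = 83.7 + 116 = 199.7 kPa.
Normally consolidated clay, so the full stress increment lies on the virgin compression line:
S_c = C_c·H/(1+e₀)·log₁₀(σ'_f/σ'_0) = 0.37×3.7/(1+1.02)×log₁₀(199.7/83.7)
    = 0.67772 × 0.37765 = 0.2559 m

S_c ≈ 0.256 m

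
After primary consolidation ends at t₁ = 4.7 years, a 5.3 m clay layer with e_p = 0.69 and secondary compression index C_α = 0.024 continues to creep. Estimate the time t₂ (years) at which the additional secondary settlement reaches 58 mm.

t₂ ≈ 27.7 years

S_s = C_α·H/(1+e_p)·log₁₀(t₂/t₁) ⇒ log₁₀(t₂/t₁) = S_s·(1+e_p)/(C_α·H).
log₁₀(t₂/t₁) = 0.058 × (1+0.69) / (0.024×5.3) = 0.7706
t₂ = t₁ × 10^0.7706 = 4.7 × 5.897 = 27.71 years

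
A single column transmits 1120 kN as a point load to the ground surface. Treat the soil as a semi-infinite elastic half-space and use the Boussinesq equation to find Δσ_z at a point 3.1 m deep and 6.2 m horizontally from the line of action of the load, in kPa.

Δσ_z ≈ 0.995 kPa

Boussinesq vertical stress below a point load on an elastic half-space:
Δσ_z = 3P/(2πz²) · [1 + (r/z)²]^(−5/2)
r/z = 6.2/3.1 = 2; [1+(r/z)²]^(−5/2) = 0.017889.
Δσ_z = 3×1120/(2π×3.1²) × 0.017889 = 55.646 × 0.017889 = 0.9955 kPa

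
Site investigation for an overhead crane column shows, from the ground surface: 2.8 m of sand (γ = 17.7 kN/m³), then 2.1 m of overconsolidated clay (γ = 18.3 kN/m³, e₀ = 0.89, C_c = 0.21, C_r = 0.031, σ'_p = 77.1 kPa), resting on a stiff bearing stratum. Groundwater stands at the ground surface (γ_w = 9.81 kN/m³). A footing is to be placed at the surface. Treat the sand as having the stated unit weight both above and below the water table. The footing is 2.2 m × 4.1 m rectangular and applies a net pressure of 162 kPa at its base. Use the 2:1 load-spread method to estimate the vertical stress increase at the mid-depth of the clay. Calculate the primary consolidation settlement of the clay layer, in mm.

Mid-depth of clay below the ground surface: z = 2.8 + 2.1/2 = 3.85 m.
Total vertical stress at mid-clay: σ_v = 17.7×2.8 + 18.3×1.05 = 68.775 kPa.
Pore pressure: u = 9.81×(3.85 − 0) = 37.769 kPa.
Initial effective stress: σ'_0 = σ_v − u = 68.775 − 37.769 = 31.006 kPa.
Stress increase at mid-clay by the 2:1 spreading method:
Δσ = qBL/((B+z)(L+z)) = 162×2.2×4.1/((2.2+3.85)(4.1+3.85)) = 30.381 kPa
Final effective stress: σ'_f = 31.006 + 30.381 = 61.387 kPa.
σ'_f = 61.387 ≤ σ'_p = 77.1 kPa, so the clay remains overconsolidated and only the recompression index applies:
S_c = C_r·H/(1+e₀)·log₁₀(σ'_f/σ'_0) = 0.031×2.1/1.89×log₁₀(61.387/31.006)
    = 0.034444 × 0.29663 = 0.01022 m

S_c ≈ 10.2 mm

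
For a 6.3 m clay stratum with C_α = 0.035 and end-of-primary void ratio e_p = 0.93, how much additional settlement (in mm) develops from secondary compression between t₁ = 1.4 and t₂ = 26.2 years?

Secondary compression: S_s = C_α·H/(1+e_p)·log₁₀(t₂/t₁)
S_s = 0.035×6.3/(1+0.93)×log₁₀(26.2/1.4)
    = 0.1142 × 1.272 = 0.1453 m

S_s ≈ 145 mm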